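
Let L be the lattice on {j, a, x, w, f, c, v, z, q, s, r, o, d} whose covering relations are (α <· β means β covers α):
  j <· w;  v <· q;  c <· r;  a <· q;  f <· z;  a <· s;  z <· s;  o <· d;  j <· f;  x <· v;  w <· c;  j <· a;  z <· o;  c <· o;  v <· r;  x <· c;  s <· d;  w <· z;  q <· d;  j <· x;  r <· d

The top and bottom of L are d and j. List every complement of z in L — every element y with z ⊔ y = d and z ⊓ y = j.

Need y with z ∨ y = d and z ∧ y = j.
Checking each element gives: q, v.

q, v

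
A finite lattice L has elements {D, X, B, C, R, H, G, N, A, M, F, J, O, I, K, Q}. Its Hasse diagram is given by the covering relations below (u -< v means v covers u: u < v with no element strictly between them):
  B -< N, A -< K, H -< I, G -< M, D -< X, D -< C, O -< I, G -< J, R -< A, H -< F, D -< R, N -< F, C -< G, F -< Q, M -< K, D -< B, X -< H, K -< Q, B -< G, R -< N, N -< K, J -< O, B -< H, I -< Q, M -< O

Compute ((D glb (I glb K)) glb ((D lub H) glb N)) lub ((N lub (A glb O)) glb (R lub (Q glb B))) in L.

N

I ∧ K = M
D ∧ M = D
D ∨ H = H
H ∧ N = B
D ∧ B = D
A ∧ O = D
N ∨ D = N
Q ∧ B = B
R ∨ B = N
N ∧ N = N
D ∨ N = N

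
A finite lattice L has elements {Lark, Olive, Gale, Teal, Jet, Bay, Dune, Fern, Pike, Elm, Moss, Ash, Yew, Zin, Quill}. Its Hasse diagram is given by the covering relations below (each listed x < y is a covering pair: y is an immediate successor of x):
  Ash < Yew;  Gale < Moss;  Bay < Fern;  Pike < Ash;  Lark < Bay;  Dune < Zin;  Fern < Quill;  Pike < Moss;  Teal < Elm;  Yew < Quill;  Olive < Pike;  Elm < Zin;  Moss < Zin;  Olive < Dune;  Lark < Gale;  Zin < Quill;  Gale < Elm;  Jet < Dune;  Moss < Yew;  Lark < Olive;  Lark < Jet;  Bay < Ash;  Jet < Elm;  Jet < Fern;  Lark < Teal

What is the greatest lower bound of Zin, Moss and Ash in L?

Common lower bounds of {Zin, Moss, Ash}: Lark, Olive, Pike.
The greatest among these is Pike.

Pike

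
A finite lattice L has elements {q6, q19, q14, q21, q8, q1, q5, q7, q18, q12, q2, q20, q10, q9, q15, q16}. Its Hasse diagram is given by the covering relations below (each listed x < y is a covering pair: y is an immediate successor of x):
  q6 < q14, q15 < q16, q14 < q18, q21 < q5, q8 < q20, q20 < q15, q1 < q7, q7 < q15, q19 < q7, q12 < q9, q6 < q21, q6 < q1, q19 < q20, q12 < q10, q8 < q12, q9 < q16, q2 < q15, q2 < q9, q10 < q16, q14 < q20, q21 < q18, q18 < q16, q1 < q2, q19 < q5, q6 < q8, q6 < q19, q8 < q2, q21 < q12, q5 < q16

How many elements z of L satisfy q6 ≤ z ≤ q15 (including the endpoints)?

The interval [q6, q15] = {q1, q14, q15, q19, q2, q20, q6, q7, q8}, which has 9 elements.

9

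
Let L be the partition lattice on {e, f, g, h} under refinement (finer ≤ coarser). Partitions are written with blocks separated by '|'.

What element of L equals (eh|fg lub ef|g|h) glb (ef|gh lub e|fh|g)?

efgh

eh|fg ∨ ef|g|h = efgh
ef|gh ∨ e|fh|g = efgh
efgh ∧ efgh = efgh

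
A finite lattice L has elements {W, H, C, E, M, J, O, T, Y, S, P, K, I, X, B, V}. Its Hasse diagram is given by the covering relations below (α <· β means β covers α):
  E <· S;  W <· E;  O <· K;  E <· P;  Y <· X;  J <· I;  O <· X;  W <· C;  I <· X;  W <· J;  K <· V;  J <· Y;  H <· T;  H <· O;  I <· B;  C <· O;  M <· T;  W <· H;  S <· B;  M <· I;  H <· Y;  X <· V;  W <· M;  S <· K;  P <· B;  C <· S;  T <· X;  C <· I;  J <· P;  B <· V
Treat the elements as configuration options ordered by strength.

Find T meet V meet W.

Common lower bounds of {T, V, W}: W.
The greatest among these is W.

W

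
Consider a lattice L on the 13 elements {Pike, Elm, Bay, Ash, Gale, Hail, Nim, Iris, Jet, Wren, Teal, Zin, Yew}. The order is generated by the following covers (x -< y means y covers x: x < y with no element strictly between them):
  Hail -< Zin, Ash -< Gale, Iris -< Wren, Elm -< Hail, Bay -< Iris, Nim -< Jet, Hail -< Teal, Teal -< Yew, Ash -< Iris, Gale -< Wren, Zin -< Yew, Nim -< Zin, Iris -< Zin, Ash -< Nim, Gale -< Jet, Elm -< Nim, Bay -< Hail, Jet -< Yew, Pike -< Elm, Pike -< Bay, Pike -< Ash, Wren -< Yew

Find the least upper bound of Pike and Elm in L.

Common upper bounds of {Pike, Elm}: Elm, Hail, Jet, Nim, Teal, Yew, Zin.
The least among these is Elm.

Elm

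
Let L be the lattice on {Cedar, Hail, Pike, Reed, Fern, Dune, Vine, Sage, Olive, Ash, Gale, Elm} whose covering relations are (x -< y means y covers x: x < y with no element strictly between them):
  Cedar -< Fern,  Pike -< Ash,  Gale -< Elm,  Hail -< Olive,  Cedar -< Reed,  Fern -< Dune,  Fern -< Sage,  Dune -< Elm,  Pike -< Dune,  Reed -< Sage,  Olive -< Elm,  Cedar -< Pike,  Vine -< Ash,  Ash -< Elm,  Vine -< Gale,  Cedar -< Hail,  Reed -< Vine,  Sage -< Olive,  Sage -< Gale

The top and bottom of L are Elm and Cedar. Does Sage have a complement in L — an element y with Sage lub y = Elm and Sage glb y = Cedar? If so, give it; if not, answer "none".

Pike

Need y with Sage ∨ y = Elm and Sage ∧ y = Cedar.
Checking each element gives: Pike.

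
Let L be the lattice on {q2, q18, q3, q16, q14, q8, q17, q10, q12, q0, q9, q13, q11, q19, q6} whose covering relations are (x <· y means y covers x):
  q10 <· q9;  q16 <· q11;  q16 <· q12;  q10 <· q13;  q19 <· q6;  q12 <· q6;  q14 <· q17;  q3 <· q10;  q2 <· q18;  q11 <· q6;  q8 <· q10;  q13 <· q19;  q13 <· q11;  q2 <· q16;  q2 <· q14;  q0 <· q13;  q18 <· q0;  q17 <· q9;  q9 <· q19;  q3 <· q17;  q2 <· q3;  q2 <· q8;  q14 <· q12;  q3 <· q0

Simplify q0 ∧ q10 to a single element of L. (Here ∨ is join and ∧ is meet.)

q3

q0 ∧ q10 = q3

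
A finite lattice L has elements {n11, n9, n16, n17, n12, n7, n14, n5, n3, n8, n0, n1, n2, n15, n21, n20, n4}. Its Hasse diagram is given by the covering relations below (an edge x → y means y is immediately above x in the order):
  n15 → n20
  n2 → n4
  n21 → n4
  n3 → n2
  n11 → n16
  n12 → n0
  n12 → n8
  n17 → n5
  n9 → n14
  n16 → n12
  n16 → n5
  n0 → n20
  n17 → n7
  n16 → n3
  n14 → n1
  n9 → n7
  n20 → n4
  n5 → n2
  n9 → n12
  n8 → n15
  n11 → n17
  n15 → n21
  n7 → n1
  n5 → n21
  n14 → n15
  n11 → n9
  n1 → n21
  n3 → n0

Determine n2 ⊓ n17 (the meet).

n17

Common lower bounds of {n2, n17}: n11, n17.
The greatest among these is n17.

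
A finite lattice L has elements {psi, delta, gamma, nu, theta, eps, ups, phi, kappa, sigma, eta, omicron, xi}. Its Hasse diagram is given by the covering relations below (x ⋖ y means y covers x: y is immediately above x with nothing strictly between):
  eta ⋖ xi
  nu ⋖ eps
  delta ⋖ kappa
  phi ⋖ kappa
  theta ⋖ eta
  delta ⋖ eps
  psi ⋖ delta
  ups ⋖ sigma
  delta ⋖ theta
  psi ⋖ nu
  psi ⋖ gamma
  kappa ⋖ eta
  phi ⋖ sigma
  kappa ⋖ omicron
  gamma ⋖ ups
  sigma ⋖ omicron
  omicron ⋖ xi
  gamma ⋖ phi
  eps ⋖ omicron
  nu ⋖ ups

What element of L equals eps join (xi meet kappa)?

omicron

xi ∧ kappa = kappa
eps ∨ kappa = omicron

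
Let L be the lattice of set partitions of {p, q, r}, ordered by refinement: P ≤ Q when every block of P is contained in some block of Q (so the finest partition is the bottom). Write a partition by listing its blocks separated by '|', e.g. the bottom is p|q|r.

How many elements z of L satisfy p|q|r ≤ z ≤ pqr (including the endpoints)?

The interval [p|q|r, pqr] = {pqr, pq|r, pr|q, p|qr, p|q|r}, which has 5 elements.

5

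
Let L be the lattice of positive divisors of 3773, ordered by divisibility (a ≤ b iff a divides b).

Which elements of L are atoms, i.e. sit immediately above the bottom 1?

11, 7

The atoms are exactly the elements that cover 1: 11, 7.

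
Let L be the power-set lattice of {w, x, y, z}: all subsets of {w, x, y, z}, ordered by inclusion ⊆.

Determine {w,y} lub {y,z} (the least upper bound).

Under ⊆, join is union: {w,y} ∪ {y,z} = {w,y,z}.

{w,y,z}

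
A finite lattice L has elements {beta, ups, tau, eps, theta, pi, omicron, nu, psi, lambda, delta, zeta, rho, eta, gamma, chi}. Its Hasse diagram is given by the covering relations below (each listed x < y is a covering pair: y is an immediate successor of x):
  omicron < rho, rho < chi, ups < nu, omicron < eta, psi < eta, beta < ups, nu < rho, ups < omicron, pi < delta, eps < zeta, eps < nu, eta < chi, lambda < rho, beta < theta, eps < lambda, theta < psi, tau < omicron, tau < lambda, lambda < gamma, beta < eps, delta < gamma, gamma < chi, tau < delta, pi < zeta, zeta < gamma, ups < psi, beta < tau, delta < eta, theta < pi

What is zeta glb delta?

pi

Common lower bounds of {zeta, delta}: beta, pi, theta.
The greatest among these is pi.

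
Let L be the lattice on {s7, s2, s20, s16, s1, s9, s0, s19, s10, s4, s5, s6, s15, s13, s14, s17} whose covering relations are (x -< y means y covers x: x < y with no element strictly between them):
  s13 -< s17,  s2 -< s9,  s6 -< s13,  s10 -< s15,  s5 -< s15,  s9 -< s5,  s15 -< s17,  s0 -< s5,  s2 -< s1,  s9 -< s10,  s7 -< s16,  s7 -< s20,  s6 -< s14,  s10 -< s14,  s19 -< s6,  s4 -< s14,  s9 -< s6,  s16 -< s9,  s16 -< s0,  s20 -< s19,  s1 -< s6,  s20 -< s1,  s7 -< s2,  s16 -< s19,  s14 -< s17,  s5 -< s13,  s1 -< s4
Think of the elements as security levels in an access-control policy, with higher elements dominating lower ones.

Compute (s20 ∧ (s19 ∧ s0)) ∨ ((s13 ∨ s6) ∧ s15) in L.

s19 ∧ s0 = s16
s20 ∧ s16 = s7
s13 ∨ s6 = s13
s13 ∧ s15 = s5
s7 ∨ s5 = s5

s5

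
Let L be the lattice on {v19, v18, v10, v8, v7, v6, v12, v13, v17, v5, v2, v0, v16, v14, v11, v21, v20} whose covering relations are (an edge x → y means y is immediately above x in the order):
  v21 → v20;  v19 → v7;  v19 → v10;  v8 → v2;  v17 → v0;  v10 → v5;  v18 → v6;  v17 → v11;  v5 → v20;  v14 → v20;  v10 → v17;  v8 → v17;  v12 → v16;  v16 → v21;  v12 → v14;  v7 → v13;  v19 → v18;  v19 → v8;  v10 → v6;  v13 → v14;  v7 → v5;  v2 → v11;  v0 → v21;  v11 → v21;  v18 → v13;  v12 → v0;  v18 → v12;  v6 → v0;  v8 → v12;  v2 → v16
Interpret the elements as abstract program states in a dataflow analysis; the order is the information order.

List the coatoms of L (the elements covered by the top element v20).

v14, v21, v5

The coatoms are exactly the elements covered by v20: v14, v21, v5.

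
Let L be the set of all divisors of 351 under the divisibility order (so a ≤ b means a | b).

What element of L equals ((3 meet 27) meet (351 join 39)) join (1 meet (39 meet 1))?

3

3 ∧ 27 = 3
351 ∨ 39 = 351
3 ∧ 351 = 3
39 ∧ 1 = 1
1 ∧ 1 = 1
3 ∨ 1 = 3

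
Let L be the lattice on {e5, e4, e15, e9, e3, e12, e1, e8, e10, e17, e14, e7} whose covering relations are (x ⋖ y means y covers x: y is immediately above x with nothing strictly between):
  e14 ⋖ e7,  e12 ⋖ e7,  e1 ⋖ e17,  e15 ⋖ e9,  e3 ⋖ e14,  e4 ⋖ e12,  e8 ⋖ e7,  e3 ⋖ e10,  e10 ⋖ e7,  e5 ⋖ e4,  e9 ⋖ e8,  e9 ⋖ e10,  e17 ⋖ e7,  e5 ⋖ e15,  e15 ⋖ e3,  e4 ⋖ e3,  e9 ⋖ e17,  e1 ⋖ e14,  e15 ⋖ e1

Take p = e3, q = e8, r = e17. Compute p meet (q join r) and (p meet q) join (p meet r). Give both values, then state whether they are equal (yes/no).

e3; e15; no

q join r = e7, so p meet (q join r) = e3 meet e7 = e3.
p meet q = e15 and p meet r = e15, so (p meet q) join (p meet r) = e15 join e15 = e15.
Equal: no.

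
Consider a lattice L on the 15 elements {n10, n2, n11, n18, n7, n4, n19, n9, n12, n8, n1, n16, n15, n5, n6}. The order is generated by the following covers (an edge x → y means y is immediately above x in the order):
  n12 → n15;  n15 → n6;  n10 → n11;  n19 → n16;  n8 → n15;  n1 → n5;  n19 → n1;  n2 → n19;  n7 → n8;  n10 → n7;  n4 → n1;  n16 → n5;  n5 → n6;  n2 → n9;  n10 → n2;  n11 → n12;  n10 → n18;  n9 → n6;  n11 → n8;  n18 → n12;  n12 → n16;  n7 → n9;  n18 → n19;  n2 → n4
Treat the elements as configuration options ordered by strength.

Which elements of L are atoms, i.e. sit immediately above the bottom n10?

n11, n18, n2, n7

The atoms are exactly the elements that cover n10: n11, n18, n2, n7.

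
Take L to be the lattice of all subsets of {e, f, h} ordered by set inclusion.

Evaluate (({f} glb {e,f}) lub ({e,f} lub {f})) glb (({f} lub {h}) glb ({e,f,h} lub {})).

{f}

{f} ∧ {e,f} = {f}
{e,f} ∨ {f} = {e,f}
{f} ∨ {e,f} = {e,f}
{f} ∨ {h} = {f,h}
{e,f,h} ∨ {} = {e,f,h}
{f,h} ∧ {e,f,h} = {f,h}
{e,f} ∧ {f,h} = {f}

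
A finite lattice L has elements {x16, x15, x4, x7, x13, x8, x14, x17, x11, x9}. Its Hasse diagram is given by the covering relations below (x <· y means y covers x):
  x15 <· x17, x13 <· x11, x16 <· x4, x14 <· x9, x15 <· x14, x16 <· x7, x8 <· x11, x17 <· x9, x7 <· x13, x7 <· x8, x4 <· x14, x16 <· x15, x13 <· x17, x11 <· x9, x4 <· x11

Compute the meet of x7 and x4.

x16

Common lower bounds of {x7, x4}: x16.
The greatest among these is x16.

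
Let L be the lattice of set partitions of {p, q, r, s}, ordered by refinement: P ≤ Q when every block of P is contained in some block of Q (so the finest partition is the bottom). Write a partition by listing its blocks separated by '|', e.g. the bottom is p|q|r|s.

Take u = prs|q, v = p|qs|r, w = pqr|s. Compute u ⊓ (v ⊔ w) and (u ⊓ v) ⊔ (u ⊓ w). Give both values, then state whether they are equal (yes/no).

v ⊔ w = pqrs, so u ⊓ (v ⊔ w) = prs|q ⊓ pqrs = prs|q.
u ⊓ v = p|q|r|s and u ⊓ w = pr|q|s, so (u ⊓ v) ⊔ (u ⊓ w) = p|q|r|s ⊔ pr|q|s = pr|q|s.
Equal: no.

prs|q; pr|q|s; no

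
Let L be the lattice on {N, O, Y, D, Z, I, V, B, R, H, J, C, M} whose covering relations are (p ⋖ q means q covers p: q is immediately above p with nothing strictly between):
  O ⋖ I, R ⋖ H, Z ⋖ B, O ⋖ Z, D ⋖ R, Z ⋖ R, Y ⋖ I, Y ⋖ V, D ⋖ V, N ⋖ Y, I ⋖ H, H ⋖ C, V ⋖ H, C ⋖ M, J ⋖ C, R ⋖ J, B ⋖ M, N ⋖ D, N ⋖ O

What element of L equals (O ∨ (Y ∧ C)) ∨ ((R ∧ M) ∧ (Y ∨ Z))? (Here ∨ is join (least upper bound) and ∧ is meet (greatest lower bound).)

Y ∧ C = Y
O ∨ Y = I
R ∧ M = R
Y ∨ Z = H
R ∧ H = R
I ∨ R = H

H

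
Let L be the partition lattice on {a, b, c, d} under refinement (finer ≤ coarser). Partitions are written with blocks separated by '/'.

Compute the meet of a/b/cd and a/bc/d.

The meet (common refinement) of a/b/cd and a/bc/d intersects blocks pairwise, giving a/b/c/d.

a/b/c/d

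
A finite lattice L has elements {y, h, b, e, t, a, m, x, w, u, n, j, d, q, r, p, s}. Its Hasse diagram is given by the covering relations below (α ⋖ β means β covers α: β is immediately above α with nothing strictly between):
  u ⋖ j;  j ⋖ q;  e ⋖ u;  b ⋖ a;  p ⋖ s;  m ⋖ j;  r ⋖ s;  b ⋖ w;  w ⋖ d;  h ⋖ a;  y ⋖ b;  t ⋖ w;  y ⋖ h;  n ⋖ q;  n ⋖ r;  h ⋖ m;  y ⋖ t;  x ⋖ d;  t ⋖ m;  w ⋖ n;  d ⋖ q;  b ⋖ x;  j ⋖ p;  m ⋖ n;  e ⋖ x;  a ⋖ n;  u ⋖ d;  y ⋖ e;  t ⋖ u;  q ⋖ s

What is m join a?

Common upper bounds of {m, a}: n, q, r, s.
The least among these is n.

n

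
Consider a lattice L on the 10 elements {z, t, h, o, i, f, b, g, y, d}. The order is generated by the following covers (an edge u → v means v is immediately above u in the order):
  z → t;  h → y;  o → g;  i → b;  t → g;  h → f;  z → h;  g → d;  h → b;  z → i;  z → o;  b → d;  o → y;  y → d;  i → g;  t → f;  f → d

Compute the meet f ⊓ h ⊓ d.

Common lower bounds of {f, h, d}: h, z.
The greatest among these is h.

h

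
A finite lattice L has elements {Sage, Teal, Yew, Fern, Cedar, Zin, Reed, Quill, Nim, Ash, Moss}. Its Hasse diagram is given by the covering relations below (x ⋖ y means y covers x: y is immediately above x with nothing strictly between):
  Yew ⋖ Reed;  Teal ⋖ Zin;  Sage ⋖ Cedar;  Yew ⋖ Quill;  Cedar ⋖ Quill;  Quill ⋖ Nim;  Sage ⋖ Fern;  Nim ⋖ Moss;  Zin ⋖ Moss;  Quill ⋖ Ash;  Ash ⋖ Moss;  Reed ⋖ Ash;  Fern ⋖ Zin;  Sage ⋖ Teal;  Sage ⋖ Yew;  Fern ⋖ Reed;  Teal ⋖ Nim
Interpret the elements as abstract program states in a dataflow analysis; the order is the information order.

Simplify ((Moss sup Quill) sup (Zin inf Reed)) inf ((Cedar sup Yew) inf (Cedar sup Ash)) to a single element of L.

Quill

Moss ∨ Quill = Moss
Zin ∧ Reed = Fern
Moss ∨ Fern = Moss
Cedar ∨ Yew = Quill
Cedar ∨ Ash = Ash
Quill ∧ Ash = Quill
Moss ∧ Quill = Quill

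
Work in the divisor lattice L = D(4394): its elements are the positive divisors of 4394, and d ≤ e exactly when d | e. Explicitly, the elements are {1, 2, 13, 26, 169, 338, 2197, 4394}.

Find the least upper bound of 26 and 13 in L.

26

Common upper bounds of {26, 13}: 26, 338, 4394.
The least among these is 26.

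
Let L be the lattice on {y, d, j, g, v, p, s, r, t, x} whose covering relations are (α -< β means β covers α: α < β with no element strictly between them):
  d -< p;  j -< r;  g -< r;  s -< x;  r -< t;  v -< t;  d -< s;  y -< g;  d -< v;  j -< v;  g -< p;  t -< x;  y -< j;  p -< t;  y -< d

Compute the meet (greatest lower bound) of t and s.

d

Common lower bounds of {t, s}: d, y.
The greatest among these is d.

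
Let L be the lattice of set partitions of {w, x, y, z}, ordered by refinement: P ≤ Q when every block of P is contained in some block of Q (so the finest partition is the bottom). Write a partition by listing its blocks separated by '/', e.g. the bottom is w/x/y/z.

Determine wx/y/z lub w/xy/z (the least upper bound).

wxy/z

Common upper bounds of {wx/y/z, w/xy/z}: wxy/z, wxyz.
The least among these is wxy/z.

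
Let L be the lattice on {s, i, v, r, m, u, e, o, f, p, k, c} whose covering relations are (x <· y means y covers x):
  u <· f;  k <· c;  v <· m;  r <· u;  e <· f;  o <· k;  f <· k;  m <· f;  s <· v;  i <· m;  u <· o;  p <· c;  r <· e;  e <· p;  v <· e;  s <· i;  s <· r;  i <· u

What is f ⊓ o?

u

Common lower bounds of {f, o}: i, r, s, u.
The greatest among these is u.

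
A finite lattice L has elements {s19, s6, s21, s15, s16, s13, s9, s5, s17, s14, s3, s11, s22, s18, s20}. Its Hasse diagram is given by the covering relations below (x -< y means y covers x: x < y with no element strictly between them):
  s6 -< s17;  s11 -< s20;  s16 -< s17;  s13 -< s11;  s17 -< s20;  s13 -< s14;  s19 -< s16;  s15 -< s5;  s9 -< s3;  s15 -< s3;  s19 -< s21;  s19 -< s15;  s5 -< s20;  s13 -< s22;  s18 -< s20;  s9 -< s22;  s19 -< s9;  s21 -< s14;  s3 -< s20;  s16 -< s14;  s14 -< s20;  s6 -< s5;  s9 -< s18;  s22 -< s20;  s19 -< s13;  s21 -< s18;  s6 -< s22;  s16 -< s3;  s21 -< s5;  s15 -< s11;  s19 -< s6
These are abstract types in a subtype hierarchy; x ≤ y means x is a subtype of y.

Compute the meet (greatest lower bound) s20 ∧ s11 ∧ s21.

s19

Common lower bounds of {s20, s11, s21}: s19.
The greatest among these is s19.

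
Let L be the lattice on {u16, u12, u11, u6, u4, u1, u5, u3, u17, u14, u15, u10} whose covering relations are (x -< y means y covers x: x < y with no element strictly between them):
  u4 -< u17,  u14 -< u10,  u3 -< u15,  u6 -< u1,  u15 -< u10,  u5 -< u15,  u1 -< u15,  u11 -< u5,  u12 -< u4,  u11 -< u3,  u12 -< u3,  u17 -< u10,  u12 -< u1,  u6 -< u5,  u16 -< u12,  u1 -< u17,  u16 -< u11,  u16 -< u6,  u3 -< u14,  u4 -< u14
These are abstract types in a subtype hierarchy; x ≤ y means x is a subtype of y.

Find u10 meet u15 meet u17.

u1

Common lower bounds of {u10, u15, u17}: u1, u12, u16, u6.
The greatest among these is u1.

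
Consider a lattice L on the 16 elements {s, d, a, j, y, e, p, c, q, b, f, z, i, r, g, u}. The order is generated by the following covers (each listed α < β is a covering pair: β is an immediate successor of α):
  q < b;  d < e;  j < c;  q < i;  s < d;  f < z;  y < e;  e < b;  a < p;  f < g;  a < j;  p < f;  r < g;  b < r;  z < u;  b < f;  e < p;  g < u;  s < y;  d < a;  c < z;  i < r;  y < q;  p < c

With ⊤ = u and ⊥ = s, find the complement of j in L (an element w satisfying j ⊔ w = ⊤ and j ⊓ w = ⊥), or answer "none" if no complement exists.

Need w with j ∨ w = u and j ∧ w = s.
Checking each element gives: i.

i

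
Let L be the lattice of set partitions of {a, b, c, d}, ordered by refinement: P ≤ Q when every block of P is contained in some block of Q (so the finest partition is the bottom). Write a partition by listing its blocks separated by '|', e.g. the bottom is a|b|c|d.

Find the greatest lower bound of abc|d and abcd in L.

abc|d

The meet (common refinement) of abc|d and abcd intersects blocks pairwise, giving abc|d.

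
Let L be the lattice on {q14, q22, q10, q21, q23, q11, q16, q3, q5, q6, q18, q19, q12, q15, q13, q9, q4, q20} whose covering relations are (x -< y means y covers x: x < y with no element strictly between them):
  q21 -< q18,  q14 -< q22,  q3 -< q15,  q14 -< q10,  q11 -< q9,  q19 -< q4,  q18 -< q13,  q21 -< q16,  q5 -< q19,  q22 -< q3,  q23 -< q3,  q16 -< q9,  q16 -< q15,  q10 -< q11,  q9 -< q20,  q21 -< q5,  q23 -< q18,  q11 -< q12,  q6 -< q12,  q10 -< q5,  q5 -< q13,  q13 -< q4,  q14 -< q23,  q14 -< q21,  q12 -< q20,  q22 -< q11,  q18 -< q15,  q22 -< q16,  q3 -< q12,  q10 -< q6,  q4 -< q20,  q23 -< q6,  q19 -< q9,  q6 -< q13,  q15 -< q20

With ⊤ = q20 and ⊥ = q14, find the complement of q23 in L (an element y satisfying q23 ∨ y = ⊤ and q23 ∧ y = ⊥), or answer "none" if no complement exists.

q9

Need y with q23 ∨ y = q20 and q23 ∧ y = q14.
Checking each element gives: q9.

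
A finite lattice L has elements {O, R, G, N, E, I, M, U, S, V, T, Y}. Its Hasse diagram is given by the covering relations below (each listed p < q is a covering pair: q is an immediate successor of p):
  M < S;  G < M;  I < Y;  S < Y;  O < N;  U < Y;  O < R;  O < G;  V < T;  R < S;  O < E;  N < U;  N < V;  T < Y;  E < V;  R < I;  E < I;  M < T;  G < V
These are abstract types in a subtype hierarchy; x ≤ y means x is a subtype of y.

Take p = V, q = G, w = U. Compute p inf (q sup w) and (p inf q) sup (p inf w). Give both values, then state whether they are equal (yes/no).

V; V; yes

q sup w = Y, so p inf (q sup w) = V inf Y = V.
p inf q = G and p inf w = N, so (p inf q) sup (p inf w) = G sup N = V.
Equal: yes.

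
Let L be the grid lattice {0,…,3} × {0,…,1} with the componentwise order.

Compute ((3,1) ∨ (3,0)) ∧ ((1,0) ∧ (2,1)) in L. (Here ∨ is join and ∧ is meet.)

(3,1) ∨ (3,0) = (3,1)
(1,0) ∧ (2,1) = (1,0)
(3,1) ∧ (1,0) = (1,0)

(1,0)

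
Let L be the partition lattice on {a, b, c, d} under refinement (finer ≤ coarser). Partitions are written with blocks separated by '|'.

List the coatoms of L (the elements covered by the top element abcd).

abc|d, abd|c, ab|cd, acd|b, ac|bd, ad|bc, a|bcd

The coatoms are exactly the elements covered by abcd: abc|d, abd|c, ab|cd, acd|b, ac|bd, ad|bc, a|bcd.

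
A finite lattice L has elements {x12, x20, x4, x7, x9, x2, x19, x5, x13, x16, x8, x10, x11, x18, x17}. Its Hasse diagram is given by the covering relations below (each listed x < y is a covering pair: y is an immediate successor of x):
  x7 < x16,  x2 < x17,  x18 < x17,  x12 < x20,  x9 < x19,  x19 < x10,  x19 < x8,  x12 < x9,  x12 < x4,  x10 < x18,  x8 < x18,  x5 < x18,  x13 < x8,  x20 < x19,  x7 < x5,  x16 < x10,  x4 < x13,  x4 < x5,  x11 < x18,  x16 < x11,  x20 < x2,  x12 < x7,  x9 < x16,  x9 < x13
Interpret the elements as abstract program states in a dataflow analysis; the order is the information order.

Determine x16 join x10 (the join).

Common upper bounds of {x16, x10}: x10, x17, x18.
The least among these is x10.

x10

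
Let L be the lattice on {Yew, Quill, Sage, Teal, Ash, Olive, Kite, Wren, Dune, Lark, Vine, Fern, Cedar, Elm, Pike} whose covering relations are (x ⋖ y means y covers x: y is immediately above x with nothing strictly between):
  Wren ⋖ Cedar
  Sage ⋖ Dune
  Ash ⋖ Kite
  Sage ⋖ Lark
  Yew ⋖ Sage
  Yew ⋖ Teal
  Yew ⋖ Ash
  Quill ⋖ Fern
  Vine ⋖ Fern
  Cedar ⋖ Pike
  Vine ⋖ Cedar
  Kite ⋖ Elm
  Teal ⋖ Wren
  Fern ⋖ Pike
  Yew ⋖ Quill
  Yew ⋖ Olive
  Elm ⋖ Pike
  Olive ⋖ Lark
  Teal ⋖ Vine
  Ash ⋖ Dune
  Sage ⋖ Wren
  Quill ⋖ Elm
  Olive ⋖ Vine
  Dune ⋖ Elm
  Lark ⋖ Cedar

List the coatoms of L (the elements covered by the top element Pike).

Cedar, Elm, Fern

The coatoms are exactly the elements covered by Pike: Cedar, Elm, Fern.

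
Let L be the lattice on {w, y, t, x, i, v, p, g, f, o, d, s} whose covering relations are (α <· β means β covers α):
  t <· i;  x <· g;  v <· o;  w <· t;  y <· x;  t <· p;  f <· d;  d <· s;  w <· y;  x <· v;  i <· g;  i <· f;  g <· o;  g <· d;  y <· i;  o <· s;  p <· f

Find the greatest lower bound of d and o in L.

Common lower bounds of {d, o}: g, i, t, w, x, y.
The greatest among these is g.

g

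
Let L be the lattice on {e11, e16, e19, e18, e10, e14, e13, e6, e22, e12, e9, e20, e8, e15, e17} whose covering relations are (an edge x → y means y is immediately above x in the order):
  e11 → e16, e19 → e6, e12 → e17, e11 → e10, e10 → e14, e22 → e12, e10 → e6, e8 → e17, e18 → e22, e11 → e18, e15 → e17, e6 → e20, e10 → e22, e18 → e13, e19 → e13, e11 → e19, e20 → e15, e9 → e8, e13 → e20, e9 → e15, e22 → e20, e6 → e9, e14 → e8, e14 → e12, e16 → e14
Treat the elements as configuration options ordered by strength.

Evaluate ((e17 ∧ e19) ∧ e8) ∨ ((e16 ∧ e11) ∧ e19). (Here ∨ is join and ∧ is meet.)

e17 ∧ e19 = e19
e19 ∧ e8 = e19
e16 ∧ e11 = e11
e11 ∧ e19 = e11
e19 ∨ e11 = e19

e19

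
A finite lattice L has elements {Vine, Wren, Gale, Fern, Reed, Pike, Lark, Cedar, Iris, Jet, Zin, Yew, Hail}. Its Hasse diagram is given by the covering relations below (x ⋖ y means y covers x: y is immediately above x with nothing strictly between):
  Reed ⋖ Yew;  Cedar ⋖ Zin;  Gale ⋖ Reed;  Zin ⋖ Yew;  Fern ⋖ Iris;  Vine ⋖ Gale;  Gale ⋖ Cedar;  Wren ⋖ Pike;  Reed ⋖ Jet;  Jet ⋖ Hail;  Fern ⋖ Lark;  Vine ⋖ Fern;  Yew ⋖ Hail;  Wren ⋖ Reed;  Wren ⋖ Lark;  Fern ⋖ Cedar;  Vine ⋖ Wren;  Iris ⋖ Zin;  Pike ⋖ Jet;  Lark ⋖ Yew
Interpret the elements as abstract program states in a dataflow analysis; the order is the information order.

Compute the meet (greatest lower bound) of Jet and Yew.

Common lower bounds of {Jet, Yew}: Gale, Reed, Vine, Wren.
The greatest among these is Reed.

Reed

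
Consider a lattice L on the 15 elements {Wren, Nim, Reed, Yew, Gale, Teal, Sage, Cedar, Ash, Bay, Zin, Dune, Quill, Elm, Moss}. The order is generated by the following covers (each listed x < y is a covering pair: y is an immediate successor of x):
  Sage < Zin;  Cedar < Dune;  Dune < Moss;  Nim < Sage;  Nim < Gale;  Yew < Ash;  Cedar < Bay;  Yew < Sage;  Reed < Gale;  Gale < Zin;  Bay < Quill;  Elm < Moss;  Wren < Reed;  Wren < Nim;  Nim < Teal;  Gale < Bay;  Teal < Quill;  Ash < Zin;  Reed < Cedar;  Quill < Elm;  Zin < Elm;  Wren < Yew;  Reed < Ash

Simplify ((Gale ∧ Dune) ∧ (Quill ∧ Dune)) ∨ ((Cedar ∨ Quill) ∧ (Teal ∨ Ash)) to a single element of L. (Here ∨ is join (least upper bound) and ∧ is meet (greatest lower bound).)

Gale ∧ Dune = Reed
Quill ∧ Dune = Cedar
Reed ∧ Cedar = Reed
Cedar ∨ Quill = Quill
Teal ∨ Ash = Elm
Quill ∧ Elm = Quill
Reed ∨ Quill = Quill

Quill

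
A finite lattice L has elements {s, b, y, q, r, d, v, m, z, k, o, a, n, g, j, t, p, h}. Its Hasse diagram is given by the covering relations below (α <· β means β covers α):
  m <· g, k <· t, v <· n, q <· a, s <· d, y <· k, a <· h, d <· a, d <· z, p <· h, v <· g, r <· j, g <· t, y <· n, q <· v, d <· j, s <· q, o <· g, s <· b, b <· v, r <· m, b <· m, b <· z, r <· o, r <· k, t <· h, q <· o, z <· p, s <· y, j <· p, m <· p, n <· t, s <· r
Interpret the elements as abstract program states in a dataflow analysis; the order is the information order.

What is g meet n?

Common lower bounds of {g, n}: b, q, s, v.
The greatest among these is v.

v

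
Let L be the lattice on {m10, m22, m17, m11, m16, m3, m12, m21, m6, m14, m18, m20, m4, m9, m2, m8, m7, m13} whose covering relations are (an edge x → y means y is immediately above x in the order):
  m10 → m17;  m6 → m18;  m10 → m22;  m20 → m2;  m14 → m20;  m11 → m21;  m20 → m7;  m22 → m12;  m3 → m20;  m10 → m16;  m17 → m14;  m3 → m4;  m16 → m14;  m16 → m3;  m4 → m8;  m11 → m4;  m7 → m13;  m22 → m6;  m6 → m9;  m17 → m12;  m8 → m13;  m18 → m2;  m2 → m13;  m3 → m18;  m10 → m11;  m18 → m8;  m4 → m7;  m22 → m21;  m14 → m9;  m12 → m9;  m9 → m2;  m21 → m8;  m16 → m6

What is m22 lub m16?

Common upper bounds of {m22, m16}: m13, m18, m2, m6, m8, m9.
The least among these is m6.

m6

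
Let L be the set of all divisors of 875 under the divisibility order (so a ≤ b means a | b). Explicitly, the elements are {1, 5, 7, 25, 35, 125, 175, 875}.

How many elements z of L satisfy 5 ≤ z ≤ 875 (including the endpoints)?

6

The interval [5, 875] = {125, 175, 25, 35, 5, 875}, which has 6 elements.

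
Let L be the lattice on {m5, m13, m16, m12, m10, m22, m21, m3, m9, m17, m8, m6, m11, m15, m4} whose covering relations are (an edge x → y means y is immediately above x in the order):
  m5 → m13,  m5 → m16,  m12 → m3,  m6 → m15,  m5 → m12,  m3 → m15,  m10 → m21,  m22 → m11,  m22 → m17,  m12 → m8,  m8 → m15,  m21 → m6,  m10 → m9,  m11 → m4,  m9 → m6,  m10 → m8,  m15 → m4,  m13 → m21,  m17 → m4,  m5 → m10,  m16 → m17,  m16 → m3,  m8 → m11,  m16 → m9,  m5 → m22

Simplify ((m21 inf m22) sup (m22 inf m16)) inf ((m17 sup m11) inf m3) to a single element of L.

m21 ∧ m22 = m5
m22 ∧ m16 = m5
m5 ∨ m5 = m5
m17 ∨ m11 = m4
m4 ∧ m3 = m3
m5 ∧ m3 = m5

m5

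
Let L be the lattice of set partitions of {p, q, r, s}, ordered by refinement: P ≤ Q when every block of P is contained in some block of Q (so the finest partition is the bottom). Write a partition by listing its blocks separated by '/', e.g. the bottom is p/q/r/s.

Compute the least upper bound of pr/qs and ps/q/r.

pqrs

The join of pr/qs and ps/q/r merges any blocks that overlap across the partitions, giving pqrs.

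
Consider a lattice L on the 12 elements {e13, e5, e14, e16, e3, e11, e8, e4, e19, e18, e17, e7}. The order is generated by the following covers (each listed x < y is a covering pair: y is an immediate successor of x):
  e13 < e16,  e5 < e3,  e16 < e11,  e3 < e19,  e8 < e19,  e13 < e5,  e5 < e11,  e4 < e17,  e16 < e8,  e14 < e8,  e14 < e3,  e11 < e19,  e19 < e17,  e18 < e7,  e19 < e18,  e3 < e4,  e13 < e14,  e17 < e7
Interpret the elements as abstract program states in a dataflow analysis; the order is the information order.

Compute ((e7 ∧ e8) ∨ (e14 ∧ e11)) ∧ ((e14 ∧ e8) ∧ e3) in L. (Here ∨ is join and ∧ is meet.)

e14

e7 ∧ e8 = e8
e14 ∧ e11 = e13
e8 ∨ e13 = e8
e14 ∧ e8 = e14
e14 ∧ e3 = e14
e8 ∧ e14 = e14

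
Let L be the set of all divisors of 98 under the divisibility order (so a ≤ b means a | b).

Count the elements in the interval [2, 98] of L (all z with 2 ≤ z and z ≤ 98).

The interval [2, 98] = {14, 2, 98}, which has 3 elements.

3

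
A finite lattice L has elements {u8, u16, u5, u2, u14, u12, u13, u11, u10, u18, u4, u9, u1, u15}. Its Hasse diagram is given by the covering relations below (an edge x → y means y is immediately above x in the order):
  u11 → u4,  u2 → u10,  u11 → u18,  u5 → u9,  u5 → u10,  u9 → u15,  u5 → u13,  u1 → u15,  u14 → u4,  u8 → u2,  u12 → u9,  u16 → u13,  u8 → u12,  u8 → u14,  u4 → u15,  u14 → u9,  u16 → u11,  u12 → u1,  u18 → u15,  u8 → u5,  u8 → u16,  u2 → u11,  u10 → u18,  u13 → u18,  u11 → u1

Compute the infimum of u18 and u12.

u8

Common lower bounds of {u18, u12}: u8.
The greatest among these is u8.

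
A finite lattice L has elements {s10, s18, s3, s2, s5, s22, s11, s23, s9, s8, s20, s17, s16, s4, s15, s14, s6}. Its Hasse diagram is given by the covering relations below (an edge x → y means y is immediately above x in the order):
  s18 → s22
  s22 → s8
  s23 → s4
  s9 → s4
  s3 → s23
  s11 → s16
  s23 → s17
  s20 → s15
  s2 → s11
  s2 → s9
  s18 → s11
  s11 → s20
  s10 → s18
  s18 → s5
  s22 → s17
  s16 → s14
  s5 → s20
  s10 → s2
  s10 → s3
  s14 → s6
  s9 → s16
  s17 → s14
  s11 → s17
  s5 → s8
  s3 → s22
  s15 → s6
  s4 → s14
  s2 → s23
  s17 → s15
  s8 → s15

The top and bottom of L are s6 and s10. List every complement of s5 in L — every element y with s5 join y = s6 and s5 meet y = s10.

s4, s9

Need y with s5 ∨ y = s6 and s5 ∧ y = s10.
Checking each element gives: s4, s9.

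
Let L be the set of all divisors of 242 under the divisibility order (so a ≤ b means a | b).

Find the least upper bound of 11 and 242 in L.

Common upper bounds of {11, 242}: 242.
The least among these is 242.

242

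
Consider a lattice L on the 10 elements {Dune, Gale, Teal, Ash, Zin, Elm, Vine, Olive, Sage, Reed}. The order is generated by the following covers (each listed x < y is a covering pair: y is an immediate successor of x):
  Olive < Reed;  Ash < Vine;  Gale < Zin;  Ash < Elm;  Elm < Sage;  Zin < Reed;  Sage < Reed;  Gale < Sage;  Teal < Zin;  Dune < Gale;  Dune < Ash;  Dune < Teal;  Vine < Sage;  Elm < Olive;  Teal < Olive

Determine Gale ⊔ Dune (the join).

Common upper bounds of {Gale, Dune}: Gale, Reed, Sage, Zin.
The least among these is Gale.

Gale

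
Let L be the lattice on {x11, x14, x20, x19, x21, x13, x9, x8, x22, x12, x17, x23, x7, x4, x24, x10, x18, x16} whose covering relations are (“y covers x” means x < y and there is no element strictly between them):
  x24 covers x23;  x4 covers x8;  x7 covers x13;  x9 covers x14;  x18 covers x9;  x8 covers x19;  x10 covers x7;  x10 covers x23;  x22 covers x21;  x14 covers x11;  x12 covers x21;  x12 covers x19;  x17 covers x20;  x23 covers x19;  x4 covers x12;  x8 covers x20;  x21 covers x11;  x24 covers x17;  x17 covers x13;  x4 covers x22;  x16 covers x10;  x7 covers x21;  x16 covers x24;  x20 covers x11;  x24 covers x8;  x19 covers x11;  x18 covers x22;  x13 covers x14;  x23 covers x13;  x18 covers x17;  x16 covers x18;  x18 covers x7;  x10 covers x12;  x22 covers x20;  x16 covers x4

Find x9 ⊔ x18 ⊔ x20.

x18

Common upper bounds of {x9, x18, x20}: x16, x18.
The least among these is x18.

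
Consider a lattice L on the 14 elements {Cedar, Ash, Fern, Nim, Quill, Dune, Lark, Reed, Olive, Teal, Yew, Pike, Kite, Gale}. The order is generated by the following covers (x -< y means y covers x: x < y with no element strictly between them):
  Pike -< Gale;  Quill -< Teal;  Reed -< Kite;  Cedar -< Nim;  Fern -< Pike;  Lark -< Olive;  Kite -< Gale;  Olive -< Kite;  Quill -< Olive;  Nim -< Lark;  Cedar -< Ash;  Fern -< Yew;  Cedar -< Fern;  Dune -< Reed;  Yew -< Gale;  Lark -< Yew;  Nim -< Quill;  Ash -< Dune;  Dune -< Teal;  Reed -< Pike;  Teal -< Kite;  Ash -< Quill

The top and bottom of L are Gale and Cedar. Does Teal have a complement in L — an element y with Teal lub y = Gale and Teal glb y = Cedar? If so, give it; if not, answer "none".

Need y with Teal ∨ y = Gale and Teal ∧ y = Cedar.
Checking each element gives: Fern.

Fern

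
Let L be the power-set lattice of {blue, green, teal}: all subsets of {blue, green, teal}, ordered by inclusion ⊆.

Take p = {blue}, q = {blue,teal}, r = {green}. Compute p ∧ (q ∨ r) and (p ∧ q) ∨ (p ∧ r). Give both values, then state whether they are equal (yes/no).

q ∨ r = {blue,green,teal}, so p ∧ (q ∨ r) = {blue} ∧ {blue,green,teal} = {blue}.
p ∧ q = {blue} and p ∧ r = ∅, so (p ∧ q) ∨ (p ∧ r) = {blue} ∨ ∅ = {blue}.
Equal: yes.

{blue}; {blue}; yes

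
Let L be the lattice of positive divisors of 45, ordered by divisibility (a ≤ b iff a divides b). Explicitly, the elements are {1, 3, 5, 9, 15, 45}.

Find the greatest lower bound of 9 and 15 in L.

3

In the divisibility order, the meet is the greatest common divisor: gcd(9, 15) = 3.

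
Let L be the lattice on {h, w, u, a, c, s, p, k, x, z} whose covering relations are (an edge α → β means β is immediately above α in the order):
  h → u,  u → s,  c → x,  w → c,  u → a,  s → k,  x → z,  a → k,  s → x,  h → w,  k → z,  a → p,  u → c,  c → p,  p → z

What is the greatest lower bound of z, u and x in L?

u

Common lower bounds of {z, u, x}: h, u.
The greatest among these is u.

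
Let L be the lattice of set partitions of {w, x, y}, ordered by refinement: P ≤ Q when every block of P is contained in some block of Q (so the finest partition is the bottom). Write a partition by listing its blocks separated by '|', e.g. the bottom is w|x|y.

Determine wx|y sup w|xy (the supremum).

wxy

The join of wx|y and w|xy merges any blocks that overlap across the partitions, giving wxy.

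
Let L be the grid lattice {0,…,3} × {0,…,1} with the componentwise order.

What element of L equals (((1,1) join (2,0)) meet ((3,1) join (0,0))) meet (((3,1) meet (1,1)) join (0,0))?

(1,1)

(1,1) ∨ (2,0) = (2,1)
(3,1) ∨ (0,0) = (3,1)
(2,1) ∧ (3,1) = (2,1)
(3,1) ∧ (1,1) = (1,1)
(1,1) ∨ (0,0) = (1,1)
(2,1) ∧ (1,1) = (1,1)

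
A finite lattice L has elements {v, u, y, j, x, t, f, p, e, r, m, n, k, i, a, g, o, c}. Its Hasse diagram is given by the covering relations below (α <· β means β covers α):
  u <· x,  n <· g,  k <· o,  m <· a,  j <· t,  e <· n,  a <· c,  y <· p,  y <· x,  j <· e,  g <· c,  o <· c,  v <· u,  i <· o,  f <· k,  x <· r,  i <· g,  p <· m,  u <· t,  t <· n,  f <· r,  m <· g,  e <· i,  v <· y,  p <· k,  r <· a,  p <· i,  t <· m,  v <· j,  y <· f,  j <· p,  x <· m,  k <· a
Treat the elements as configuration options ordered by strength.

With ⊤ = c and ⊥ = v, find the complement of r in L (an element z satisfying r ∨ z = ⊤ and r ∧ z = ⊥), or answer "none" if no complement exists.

Need z with r ∨ z = c and r ∧ z = v.
Checking each element gives: e.

e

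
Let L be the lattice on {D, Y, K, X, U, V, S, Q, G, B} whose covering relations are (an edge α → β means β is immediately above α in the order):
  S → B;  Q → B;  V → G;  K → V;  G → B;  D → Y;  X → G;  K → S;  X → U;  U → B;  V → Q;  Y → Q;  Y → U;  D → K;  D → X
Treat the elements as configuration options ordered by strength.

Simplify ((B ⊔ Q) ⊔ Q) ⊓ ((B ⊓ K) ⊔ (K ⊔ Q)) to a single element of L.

Q

B ∨ Q = B
B ∨ Q = B
B ∧ K = K
K ∨ Q = Q
K ∨ Q = Q
B ∧ Q = Q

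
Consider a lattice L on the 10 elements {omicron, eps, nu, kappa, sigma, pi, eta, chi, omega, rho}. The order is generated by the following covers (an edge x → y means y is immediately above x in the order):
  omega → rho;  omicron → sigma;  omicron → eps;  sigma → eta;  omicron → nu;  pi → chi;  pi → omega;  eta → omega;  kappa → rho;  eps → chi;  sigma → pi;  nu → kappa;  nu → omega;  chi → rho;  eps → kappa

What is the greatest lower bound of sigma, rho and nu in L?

Common lower bounds of {sigma, rho, nu}: omicron.
The greatest among these is omicron.

omicron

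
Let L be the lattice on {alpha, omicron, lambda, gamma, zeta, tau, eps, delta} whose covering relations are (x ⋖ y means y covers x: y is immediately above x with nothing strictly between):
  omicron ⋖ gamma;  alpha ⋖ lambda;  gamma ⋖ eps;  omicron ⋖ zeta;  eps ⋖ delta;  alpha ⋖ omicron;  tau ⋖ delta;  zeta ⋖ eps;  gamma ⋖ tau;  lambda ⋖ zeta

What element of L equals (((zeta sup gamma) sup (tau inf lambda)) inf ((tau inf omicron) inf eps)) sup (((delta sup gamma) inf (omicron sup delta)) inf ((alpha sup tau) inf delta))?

tau

zeta ∨ gamma = eps
tau ∧ lambda = alpha
eps ∨ alpha = eps
tau ∧ omicron = omicron
omicron ∧ eps = omicron
eps ∧ omicron = omicron
delta ∨ gamma = delta
omicron ∨ delta = delta
delta ∧ delta = delta
alpha ∨ tau = tau
tau ∧ delta = tau
delta ∧ tau = tau
omicron ∨ tau = tau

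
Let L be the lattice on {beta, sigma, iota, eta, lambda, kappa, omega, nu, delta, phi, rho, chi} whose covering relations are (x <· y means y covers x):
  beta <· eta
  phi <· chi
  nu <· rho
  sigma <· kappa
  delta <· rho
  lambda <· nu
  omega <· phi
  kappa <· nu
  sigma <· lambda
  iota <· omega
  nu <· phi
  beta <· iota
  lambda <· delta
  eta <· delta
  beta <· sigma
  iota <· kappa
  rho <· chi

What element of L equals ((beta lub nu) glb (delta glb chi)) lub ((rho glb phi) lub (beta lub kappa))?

nu

beta ∨ nu = nu
delta ∧ chi = delta
nu ∧ delta = lambda
rho ∧ phi = nu
beta ∨ kappa = kappa
nu ∨ kappa = nu
lambda ∨ nu = nu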